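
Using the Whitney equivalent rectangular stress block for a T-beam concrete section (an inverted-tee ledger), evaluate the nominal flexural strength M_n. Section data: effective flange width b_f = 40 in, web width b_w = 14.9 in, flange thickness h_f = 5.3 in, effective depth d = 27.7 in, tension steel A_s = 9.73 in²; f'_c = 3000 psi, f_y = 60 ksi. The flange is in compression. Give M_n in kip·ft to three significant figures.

M_n ≈ 1210 kip·ft

Tension: T = A_s f_y = 9.73 × 60 = 583.8 kips.
Try a within the flange: a = T/(0.85 f'_c b_f) = 583.8/(0.85 × 3 × 40) = 5.724 in.
a = 5.724 > h_f = 5.3 in: the block extends into the web. Split into flange-overhang and web parts.
C_f = 0.85 f'_c (b_f − b_w) h_f = 0.85 × 3 × (40 − 14.9) × 5.3 = 339.2 kips.
Remaining web compression depth: a_w = (T − C_f)/(0.85 f'_c b_w) = (583.8 − 339.2)/(0.85 × 3 × 14.9) = 6.438 in.
M_n = C_f(d − h_f/2) + (T − C_f)(d − a_w/2) = 339.2 × (27.7 − 2.65) + 244.6 × (27.7 − 3.219) = 8497.0 + 5988.1 = 14485.1 kip·in.
M_n = 14485.1/12 = 1207.09 kip·ft.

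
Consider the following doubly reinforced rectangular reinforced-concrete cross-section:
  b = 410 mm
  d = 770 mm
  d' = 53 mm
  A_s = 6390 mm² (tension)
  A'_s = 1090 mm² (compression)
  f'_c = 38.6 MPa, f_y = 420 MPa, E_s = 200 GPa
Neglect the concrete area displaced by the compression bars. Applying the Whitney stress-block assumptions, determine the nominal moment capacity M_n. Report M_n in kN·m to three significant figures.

Assume both tension and compression steel yield.
Net tension couple steel: A_s − A'_s = 5300 mm².
a = (A_s − A'_s) f_y / (0.85 f'_c b) = 2226000/(0.85 × 38.6 × 410) = 165.48 mm.
c = a/β₁ = 165.48/0.774 = 213.80 mm; ε'_s = 0.003(c − d')/c = 0.0023 ≥ f_y/E_s = 0.0021, so compression steel does yield.
M_n = (A_s − A'_s) f_y (d − a/2) + A'_s f_y (d − d') = [2226000 × (770 − 82.74) + 457800 × (770 − 53)] × 10⁻⁶ = 1529.84 + 328.24 = 1858.08 kN·m.

M_n ≈ 1860 kN·m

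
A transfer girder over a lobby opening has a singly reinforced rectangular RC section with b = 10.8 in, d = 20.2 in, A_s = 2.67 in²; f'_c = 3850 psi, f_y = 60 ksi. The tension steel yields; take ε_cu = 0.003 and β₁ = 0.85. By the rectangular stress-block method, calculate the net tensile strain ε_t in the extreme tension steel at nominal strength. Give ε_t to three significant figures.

ε_t ≈ 0.00836

a = A_s f_y/(0.85 f'_c b) = 4.533 in.
β₁ = 0.85, so c = a/β₁ = 4.533/0.85 = 5.333 in.
From the linear strain diagram with ε_cu = 0.003: ε_t = 0.003 (d − c)/c = 0.003 × (20.2 − 5.333)/5.333 = 0.00836.
Since ε_t ≥ 0.005, the section is tension-controlled.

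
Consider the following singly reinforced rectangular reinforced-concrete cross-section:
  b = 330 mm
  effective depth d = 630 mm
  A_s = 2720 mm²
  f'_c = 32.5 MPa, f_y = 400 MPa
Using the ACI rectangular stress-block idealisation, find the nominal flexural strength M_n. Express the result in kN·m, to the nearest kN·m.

M_n ≈ 621 kN·m

T = A_s f_y = 2720 × 400 = 1088000 N = 1088 kN.
From C = T: a = T/(0.85 f'_c b) = 1088000/(0.85 × 32.5 × 330) = 119.35 mm.
M_n = T(d − a/2) = 1088 kN × (630 − 59.675) mm = 620.51 kN·m.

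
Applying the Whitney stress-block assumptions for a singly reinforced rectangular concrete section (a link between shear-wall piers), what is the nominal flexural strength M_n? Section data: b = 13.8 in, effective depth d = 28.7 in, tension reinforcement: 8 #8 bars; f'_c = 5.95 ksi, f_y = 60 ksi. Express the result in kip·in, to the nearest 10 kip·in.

A_s = 8 × 0.79 = 6.32 in².
T = A_s f_y = 6.32 × 60 = 379.2 kips.
a = T/(0.85 f'_c b) = 379.2/(0.85 × 5.95 × 13.8) = 5.433 in.
M_n = T(d − a/2) = 379.2 × (28.7 − 2.7165) = 9852.9 kip·in.

M_n ≈ 9850 kip·in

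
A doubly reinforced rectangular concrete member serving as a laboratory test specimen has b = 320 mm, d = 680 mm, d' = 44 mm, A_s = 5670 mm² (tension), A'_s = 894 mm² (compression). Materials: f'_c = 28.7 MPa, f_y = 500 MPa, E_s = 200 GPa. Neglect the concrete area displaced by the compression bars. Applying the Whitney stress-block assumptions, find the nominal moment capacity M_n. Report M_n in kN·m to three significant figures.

M_n ≈ 1540 kN·m

Assume both tension and compression steel yield.
Net tension couple steel: A_s − A'_s = 4776 mm².
a = (A_s − A'_s) f_y / (0.85 f'_c b) = 2388000/(0.85 × 28.7 × 320) = 305.90 mm.
c = a/β₁ = 305.90/0.845 = 362.01 mm; ε'_s = 0.003(c − d')/c = 0.0026 ≥ f_y/E_s = 0.0025, so compression steel does yield.
M_n = (A_s − A'_s) f_y (d − a/2) + A'_s f_y (d − d') = [2388000 × (680 − 152.95) + 447000 × (680 − 44)] × 10⁻⁶ = 1258.60 + 284.29 = 1542.89 kN·m.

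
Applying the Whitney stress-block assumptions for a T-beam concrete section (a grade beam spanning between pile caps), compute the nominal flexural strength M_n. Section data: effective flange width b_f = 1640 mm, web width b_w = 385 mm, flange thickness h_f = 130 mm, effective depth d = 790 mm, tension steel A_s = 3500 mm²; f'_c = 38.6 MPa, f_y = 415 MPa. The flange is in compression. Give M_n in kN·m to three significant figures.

Tension: T = A_s f_y = 3500 × 415 = 1452500 N.
Try a within the flange: a = T/(0.85 f'_c b_f) = 1452500/(0.85 × 38.6 × 1640) = 26.99 mm.
Since a = 26.99 ≤ h_f = 130 mm, the stress block lies entirely in the flange; analyse as a rectangular beam of width b_f.
M_n = T(d − a/2) = 1452500 × (790 − 13.495) = 1127.87 × 10⁶ N·mm.
M_n = 1127.87 kN·m.

M_n ≈ 1130 kN·m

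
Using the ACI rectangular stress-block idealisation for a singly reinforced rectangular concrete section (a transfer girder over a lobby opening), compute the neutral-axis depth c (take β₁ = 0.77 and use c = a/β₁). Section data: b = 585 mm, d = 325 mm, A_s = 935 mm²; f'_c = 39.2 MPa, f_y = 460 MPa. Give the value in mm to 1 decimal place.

c ≈ 28.7 mm

T = A_s f_y = 935 × 460 = 430100 N = 430.1 kN.
Setting C = 0.85 f'_c a b equal to T: a = 430100/(0.85 × 39.2 × 585) = 22.065 mm.
With β₁ = 0.77, c = a/β₁ = 22.065/0.77 = 28.7 mm.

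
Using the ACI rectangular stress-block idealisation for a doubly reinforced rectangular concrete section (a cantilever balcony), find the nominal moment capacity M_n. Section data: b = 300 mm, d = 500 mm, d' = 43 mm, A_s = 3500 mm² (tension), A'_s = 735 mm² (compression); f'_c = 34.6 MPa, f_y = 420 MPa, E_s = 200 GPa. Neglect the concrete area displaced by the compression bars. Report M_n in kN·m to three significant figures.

M_n ≈ 645 kN·m

Assume both tension and compression steel yield.
Net tension couple steel: A_s − A'_s = 2765 mm².
a = (A_s − A'_s) f_y / (0.85 f'_c b) = 1161300/(0.85 × 34.6 × 300) = 131.62 mm.
c = a/β₁ = 131.62/0.803 = 163.91 mm; ε'_s = 0.003(c − d')/c = 0.0022 ≥ f_y/E_s = 0.0021, so compression steel does yield.
M_n = (A_s − A'_s) f_y (d − a/2) + A'_s f_y (d − d') = [1161300 × (500 − 65.81) + 308700 × (500 − 43)] × 10⁻⁶ = 504.22 + 141.08 = 645.30 kN·m.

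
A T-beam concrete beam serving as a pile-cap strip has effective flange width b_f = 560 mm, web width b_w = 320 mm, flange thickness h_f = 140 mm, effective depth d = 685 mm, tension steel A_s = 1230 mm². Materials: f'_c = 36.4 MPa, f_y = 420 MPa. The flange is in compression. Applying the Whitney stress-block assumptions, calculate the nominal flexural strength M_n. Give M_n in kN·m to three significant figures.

Tension: T = A_s f_y = 1230 × 420 = 516600 N.
Try a within the flange: a = T/(0.85 f'_c b_f) = 516600/(0.85 × 36.4 × 560) = 29.82 mm.
Since a = 29.82 ≤ h_f = 140 mm, the stress block lies entirely in the flange; analyse as a rectangular beam of width b_f.
M_n = T(d − a/2) = 516600 × (685 − 14.91) = 346.17 × 10⁶ N·mm.
M_n = 346.17 kN·m.

M_n ≈ 346 kN·m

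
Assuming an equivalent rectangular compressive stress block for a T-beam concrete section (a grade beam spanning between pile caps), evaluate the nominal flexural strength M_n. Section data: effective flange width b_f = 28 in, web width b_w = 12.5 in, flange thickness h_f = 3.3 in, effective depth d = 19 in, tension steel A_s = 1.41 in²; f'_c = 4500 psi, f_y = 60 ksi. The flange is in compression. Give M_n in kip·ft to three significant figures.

Tension: T = A_s f_y = 1.41 × 60 = 84.6 kips.
Try a within the flange: a = T/(0.85 f'_c b_f) = 84.6/(0.85 × 4.5 × 28) = 0.790 in.
Since a = 0.790 ≤ h_f = 3.3 in, the stress block lies entirely in the flange; analyse as a rectangular beam of width b_f.
M_n = T(d − a/2) = 84.6 × (19 − 0.395) = 1574.0 kip·in.
M_n = 1574.0/12 = 131.17 kip·ft.

M_n ≈ 131 kip·ft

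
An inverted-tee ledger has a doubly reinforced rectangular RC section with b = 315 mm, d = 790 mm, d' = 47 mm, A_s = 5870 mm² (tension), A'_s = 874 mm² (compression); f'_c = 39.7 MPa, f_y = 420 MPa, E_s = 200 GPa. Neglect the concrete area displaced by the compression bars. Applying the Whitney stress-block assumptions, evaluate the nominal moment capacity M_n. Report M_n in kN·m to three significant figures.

M_n ≈ 1720 kN·m

Assume both tension and compression steel yield.
Net tension couple steel: A_s − A'_s = 4996 mm².
a = (A_s − A'_s) f_y / (0.85 f'_c b) = 2098320/(0.85 × 39.7 × 315) = 197.40 mm.
c = a/β₁ = 197.40/0.766 = 257.70 mm; ε'_s = 0.003(c − d')/c = 0.0025 ≥ f_y/E_s = 0.0021, so compression steel does yield.
M_n = (A_s − A'_s) f_y (d − a/2) + A'_s f_y (d − d') = [2098320 × (790 − 98.7) + 367080 × (790 − 47)] × 10⁻⁶ = 1450.57 + 272.74 = 1723.31 kN·m.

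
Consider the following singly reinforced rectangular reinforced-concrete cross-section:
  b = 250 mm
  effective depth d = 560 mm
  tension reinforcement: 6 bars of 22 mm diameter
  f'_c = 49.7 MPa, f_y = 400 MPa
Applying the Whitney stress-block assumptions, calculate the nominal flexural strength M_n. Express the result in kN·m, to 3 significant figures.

M_n ≈ 471 kN·m

A_s = 6 × 380 = 2280 mm².
T = A_s f_y = 2280 × 400 = 912000 N = 912 kN.
From C = T: a = T/(0.85 f'_c b) = 912000/(0.85 × 49.7 × 250) = 86.35 mm.
M_n = T(d − a/2) = 912 kN × (560 − 43.175) mm = 471.34 kN·m.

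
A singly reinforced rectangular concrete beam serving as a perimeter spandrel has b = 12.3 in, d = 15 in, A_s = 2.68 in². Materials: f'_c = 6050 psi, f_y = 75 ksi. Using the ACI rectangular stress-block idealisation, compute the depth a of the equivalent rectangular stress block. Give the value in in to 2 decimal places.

a ≈ 3.18 in

T = A_s f_y = 2.68 × 75 = 201 kips.
a = T/(0.85 f'_c b) = 201/(0.85 × 6.05 × 12.3) = 3.18 in.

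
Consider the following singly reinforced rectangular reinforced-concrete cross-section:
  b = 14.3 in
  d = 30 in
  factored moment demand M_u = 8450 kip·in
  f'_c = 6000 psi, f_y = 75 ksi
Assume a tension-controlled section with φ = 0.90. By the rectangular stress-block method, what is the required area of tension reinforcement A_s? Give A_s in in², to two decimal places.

M_n = M_u/φ = 8450/0.90 = 9388.89 kip·in.
From M_n = 0.85 f'_c a b (d − a/2):
a = d − √(d² − 2M_n/(0.85 f'_c b)) = 30 − √(30² − 2 × 9388.89/(0.85 × 6 × 14.3)) = 4.652 in.
A_s = 0.85 f'_c a b / f_y = 0.85 × 6 × 4.652 × 14.3 / 75 = 4.524 in².

A_s ≈ 4.52 in²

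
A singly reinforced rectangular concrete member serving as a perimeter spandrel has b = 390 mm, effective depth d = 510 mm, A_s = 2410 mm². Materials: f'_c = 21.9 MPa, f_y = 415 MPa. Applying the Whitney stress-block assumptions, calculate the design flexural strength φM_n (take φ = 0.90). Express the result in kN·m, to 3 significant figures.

T = A_s f_y = 2410 × 415 = 1000150 N = 1000.15 kN.
From C = T: a = T/(0.85 f'_c b) = 1000150/(0.85 × 21.9 × 390) = 137.76 mm.
M_n = T(d − a/2) = 1000.15 kN × (510 − 68.88) mm = 441.19 kN·m.
φM_n = 0.90 × 441.19 = 397.07 kN·m.

φM_n ≈ 397 kN·m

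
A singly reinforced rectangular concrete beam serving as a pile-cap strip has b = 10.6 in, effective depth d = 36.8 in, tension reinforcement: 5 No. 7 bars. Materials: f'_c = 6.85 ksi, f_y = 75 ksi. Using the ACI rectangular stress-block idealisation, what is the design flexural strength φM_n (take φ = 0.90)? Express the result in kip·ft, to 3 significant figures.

φM_n ≈ 590 kip·ft

A_s = 5 × 0.6 = 3 in².
T = A_s f_y = 3 × 75 = 225 kips.
a = T/(0.85 f'_c b) = 225/(0.85 × 6.85 × 10.6) = 3.646 in.
M_n = T(d − a/2) = 225 × (36.8 − 1.823) = 7869.8 kip·in = 7869.8/12 = 655.82 kip·ft.
φM_n = 0.90 × 655.82 = 590.24 kip·ft.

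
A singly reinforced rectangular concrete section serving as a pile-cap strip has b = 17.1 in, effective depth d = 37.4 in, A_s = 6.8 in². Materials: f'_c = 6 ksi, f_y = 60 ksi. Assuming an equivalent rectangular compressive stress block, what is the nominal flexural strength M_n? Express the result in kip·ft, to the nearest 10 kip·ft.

M_n ≈ 1190 kip·ft

T = A_s f_y = 6.8 × 60 = 408 kips.
a = T/(0.85 f'_c b) = 408/(0.85 × 6 × 17.1) = 4.678 in.
M_n = T(d − a/2) = 408 × (37.4 − 2.339) = 14304.9 kip·in = 14304.9/12 = 1192.08 kip·ft.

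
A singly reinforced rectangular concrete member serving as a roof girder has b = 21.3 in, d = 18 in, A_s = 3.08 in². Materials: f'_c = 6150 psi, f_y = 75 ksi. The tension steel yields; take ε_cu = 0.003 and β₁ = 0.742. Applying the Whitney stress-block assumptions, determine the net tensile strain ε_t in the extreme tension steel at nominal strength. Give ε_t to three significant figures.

a = A_s f_y/(0.85 f'_c b) = 2.075 in.
β₁ = 0.742, so c = a/β₁ = 2.075/0.742 = 2.796 in.
From the linear strain diagram with ε_cu = 0.003: ε_t = 0.003 (d − c)/c = 0.003 × (18 − 2.796)/2.796 = 0.0163.
Since ε_t ≥ 0.005, the section is tension-controlled.

ε_t ≈ 0.0163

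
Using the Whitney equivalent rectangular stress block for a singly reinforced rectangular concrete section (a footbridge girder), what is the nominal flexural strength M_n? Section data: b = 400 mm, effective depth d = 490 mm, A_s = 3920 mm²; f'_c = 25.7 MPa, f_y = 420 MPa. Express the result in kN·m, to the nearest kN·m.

M_n ≈ 652 kN·m

T = A_s f_y = 3920 × 420 = 1646400 N = 1646.4 kN.
From C = T: a = T/(0.85 f'_c b) = 1646400/(0.85 × 25.7 × 400) = 188.42 mm.
M_n = T(d − a/2) = 1646.4 kN × (490 − 94.21) mm = 651.63 kN·m.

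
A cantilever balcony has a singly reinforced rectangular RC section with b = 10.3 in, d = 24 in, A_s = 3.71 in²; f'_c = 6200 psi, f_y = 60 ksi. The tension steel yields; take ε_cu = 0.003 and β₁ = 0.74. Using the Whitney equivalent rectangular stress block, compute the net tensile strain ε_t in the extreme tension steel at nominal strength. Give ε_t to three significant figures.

a = A_s f_y/(0.85 f'_c b) = 4.101 in.
β₁ = 0.74, so c = a/β₁ = 4.101/0.74 = 5.542 in.
From the linear strain diagram with ε_cu = 0.003: ε_t = 0.003 (d − c)/c = 0.003 × (24 − 5.542)/5.542 = 0.00999.
Since ε_t ≥ 0.005, the section is tension-controlled.

ε_t ≈ 0.00999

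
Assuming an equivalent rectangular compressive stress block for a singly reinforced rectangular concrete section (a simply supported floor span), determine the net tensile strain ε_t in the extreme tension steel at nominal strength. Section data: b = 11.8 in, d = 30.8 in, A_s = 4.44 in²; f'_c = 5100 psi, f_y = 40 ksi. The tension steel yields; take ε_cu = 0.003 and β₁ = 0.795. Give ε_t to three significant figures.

ε_t ≈ 0.0182

a = A_s f_y/(0.85 f'_c b) = 3.472 in.
β₁ = 0.795, so c = a/β₁ = 3.472/0.795 = 4.367 in.
From the linear strain diagram with ε_cu = 0.003: ε_t = 0.003 (d − c)/c = 0.003 × (30.8 − 4.367)/4.367 = 0.0182.
Since ε_t ≥ 0.005, the section is tension-controlled.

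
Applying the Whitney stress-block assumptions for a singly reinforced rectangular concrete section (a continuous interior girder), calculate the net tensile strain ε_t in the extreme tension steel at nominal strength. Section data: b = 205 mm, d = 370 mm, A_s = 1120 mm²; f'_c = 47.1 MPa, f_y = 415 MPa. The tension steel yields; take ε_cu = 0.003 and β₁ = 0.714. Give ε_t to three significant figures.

ε_t ≈ 0.0110

a = A_s f_y/(0.85 f'_c b) = 56.63 mm.
β₁ = 0.714, so c = a/β₁ = 56.63/0.714 = 79.31 mm.
From the linear strain diagram with ε_cu = 0.003: ε_t = 0.003 (d − c)/c = 0.003 × (370 − 79.31)/79.31 = 0.0110.
Since ε_t ≥ 0.005, the section is tension-controlled.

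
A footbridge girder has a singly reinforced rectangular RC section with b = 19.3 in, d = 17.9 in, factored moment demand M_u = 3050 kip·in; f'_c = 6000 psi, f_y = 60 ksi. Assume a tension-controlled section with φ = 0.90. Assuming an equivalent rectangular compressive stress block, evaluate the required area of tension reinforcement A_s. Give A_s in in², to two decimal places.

A_s ≈ 3.35 in²

M_n = M_u/φ = 3050/0.90 = 3388.89 kip·in.
From M_n = 0.85 f'_c a b (d − a/2):
a = d − √(d² − 2M_n/(0.85 f'_c b)) = 17.9 − √(17.9² − 2 × 3388.89/(0.85 × 6 × 19.3)) = 2.040 in.
A_s = 0.85 f'_c a b / f_y = 0.85 × 6 × 2.040 × 19.3 / 60 = 3.347 in².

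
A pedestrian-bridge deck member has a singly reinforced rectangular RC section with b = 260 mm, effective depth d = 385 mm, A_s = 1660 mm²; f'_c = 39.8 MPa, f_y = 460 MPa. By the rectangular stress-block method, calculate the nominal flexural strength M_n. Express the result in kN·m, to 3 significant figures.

M_n ≈ 261 kN·m

T = A_s f_y = 1660 × 460 = 763600 N = 763.6 kN.
From C = T: a = T/(0.85 f'_c b) = 763600/(0.85 × 39.8 × 260) = 86.81 mm.
M_n = T(d − a/2) = 763.6 kN × (385 − 43.405) mm = 260.84 kN·m.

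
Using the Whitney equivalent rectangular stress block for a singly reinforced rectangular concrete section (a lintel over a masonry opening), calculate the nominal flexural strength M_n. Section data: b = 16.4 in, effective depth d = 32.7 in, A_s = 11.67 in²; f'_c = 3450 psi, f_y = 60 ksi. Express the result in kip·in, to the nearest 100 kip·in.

M_n ≈ 17800 kip·in

T = A_s f_y = 11.67 × 60 = 700.2 kips.
a = T/(0.85 f'_c b) = 700.2/(0.85 × 3.45 × 16.4) = 14.559 in.
M_n = T(d − a/2) = 700.2 × (32.7 − 7.2795) = 17799.4 kip·in.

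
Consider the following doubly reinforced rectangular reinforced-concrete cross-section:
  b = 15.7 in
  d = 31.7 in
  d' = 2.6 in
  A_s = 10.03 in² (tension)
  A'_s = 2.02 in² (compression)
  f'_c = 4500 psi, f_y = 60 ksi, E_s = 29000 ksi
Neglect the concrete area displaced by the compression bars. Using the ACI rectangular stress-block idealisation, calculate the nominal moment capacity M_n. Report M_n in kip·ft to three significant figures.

M_n ≈ 1400 kip·ft

Assume both steels yield.
a = (A_s − A'_s) f_y/(0.85 f'_c b) = (10.03 − 2.02) × 60/(0.85 × 4.5 × 15.7) = 8.003 in.
c = a/β₁ = 8.003/0.825 = 9.701 in; ε'_s = 0.003(c − d')/c = 0.0022 ≥ ε_y = 0.0021, so the compression steel yields.
M_n = (A_s − A'_s) f_y (d − a/2) + A'_s f_y (d − d') = 480.6 × (31.7 − 4.0015) + 121.2 × (31.7 − 2.6) = 13311.9 + 3526.9 = 16838.8 kip·in = 16838.8/12 = 1403.23 kip·ft.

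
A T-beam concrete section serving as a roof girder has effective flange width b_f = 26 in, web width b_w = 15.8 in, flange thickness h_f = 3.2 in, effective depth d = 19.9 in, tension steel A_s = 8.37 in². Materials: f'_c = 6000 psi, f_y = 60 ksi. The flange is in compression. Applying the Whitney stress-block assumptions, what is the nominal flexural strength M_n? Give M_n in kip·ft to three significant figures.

M_n ≈ 752 kip·ft

Tension: T = A_s f_y = 8.37 × 60 = 502.2 kips.
Try a within the flange: a = T/(0.85 f'_c b_f) = 502.2/(0.85 × 6 × 26) = 3.787 in.
a = 3.787 > h_f = 3.2 in: the block extends into the web. Split into flange-overhang and web parts.
C_f = 0.85 f'_c (b_f − b_w) h_f = 0.85 × 6 × (26 − 15.8) × 3.2 = 166.5 kips.
Remaining web compression depth: a_w = (T − C_f)/(0.85 f'_c b_w) = (502.2 − 166.5)/(0.85 × 6 × 15.8) = 4.166 in.
M_n = C_f(d − h_f/2) + (T − C_f)(d − a_w/2) = 166.5 × (19.9 − 1.6) + 335.7 × (19.9 − 2.083) = 3047.0 + 5981.2 = 9028.2 kip·in.
M_n = 9028.2/12 = 752.35 kip·ft.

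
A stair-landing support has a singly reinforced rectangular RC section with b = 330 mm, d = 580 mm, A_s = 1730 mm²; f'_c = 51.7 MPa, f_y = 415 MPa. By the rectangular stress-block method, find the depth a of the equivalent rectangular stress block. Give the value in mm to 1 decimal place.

T = A_s f_y = 1730 × 415 = 717950 N = 717.95 kN.
Setting C = 0.85 f'_c a b equal to T: a = 717950/(0.85 × 51.7 × 330) = 49.5 mm.

a ≈ 49.5 mm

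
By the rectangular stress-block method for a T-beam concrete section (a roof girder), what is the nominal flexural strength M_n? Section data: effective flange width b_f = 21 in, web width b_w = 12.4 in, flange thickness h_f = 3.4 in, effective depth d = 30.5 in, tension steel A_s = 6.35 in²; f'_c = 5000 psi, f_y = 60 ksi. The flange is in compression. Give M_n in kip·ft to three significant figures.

Tension: T = A_s f_y = 6.35 × 60 = 381 kips.
Try a within the flange: a = T/(0.85 f'_c b_f) = 381/(0.85 × 5 × 21) = 4.269 in.
a = 4.269 > h_f = 3.4 in: the block extends into the web. Split into flange-overhang and web parts.
C_f = 0.85 f'_c (b_f − b_w) h_f = 0.85 × 5 × (21 − 12.4) × 3.4 = 124.3 kips.
Remaining web compression depth: a_w = (T − C_f)/(0.85 f'_c b_w) = (381 − 124.3)/(0.85 × 5 × 12.4) = 4.871 in.
M_n = C_f(d − h_f/2) + (T − C_f)(d − a_w/2) = 124.3 × (30.5 − 1.7) + 256.7 × (30.5 − 2.4355) = 3579.8 + 7204.2 = 10784.0 kip·in.
M_n = 10784.0/12 = 898.67 kip·ft.

M_n ≈ 899 kip·ft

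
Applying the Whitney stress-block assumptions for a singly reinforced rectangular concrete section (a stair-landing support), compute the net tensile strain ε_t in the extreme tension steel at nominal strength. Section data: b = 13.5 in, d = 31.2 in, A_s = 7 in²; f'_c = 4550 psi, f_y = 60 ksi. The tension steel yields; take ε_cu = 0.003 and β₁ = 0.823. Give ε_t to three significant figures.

ε_t ≈ 0.00658

a = A_s f_y/(0.85 f'_c b) = 8.044 in.
β₁ = 0.823, so c = a/β₁ = 8.044/0.823 = 9.774 in.
From the linear strain diagram with ε_cu = 0.003: ε_t = 0.003 (d − c)/c = 0.003 × (31.2 − 9.774)/9.774 = 0.00658.
Since ε_t ≥ 0.005, the section is tension-controlled.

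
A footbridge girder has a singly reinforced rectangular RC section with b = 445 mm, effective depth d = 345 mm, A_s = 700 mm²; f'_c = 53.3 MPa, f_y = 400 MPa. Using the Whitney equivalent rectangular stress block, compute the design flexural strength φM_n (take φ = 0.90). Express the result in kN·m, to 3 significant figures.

φM_n ≈ 85.2 kN·m

T = A_s f_y = 700 × 400 = 280000 N = 280 kN.
From C = T: a = T/(0.85 f'_c b) = 280000/(0.85 × 53.3 × 445) = 13.89 mm.
M_n = T(d − a/2) = 280 kN × (345 − 6.945) mm = 94.66 kN·m.
φM_n = 0.90 × 94.66 = 85.19 kN·m.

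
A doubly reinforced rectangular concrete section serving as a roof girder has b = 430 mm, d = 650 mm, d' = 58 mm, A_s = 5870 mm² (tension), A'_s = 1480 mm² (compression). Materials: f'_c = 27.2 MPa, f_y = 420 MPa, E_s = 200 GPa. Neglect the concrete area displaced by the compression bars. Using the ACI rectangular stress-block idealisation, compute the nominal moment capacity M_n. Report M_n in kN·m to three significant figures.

M_n ≈ 1400 kN·m

Assume both tension and compression steel yield.
Net tension couple steel: A_s − A'_s = 4390 mm².
a = (A_s − A'_s) f_y / (0.85 f'_c b) = 1843800/(0.85 × 27.2 × 430) = 185.46 mm.
c = a/β₁ = 185.46/0.85 = 218.19 mm; ε'_s = 0.003(c − d')/c = 0.0022 ≥ f_y/E_s = 0.0021, so compression steel does yield.
M_n = (A_s − A'_s) f_y (d − a/2) + A'_s f_y (d − d') = [1843800 × (650 − 92.73) + 621600 × (650 − 58)] × 10⁻⁶ = 1027.49 + 367.99 = 1395.48 kN·m.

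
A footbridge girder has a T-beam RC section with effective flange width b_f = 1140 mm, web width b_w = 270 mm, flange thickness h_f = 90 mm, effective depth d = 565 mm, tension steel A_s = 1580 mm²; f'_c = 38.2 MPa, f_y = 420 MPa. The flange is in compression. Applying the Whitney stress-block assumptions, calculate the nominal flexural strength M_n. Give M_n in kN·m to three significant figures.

Tension: T = A_s f_y = 1580 × 420 = 663600 N.
Try a within the flange: a = T/(0.85 f'_c b_f) = 663600/(0.85 × 38.2 × 1140) = 17.93 mm.
Since a = 17.93 ≤ h_f = 90 mm, the stress block lies entirely in the flange; analyse as a rectangular beam of width b_f.
M_n = T(d − a/2) = 663600 × (565 − 8.965) = 368.98 × 10⁶ N·mm.
M_n = 368.98 kN·m.

M_n ≈ 369 kN·m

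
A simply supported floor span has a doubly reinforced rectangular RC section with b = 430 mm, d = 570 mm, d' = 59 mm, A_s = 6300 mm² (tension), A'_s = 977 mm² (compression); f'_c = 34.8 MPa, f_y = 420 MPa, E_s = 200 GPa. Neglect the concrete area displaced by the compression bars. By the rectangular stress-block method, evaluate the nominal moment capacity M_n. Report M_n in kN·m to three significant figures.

M_n ≈ 1290 kN·m

Assume both tension and compression steel yield.
Net tension couple steel: A_s − A'_s = 5323 mm².
a = (A_s − A'_s) f_y / (0.85 f'_c b) = 2235660/(0.85 × 34.8 × 430) = 175.77 mm.
c = a/β₁ = 175.77/0.801 = 219.44 mm; ε'_s = 0.003(c − d')/c = 0.0022 ≥ f_y/E_s = 0.0021, so compression steel does yield.
M_n = (A_s − A'_s) f_y (d − a/2) + A'_s f_y (d − d') = [2235660 × (570 − 87.885) + 410340 × (570 − 59)] × 10⁻⁶ = 1077.85 + 209.68 = 1287.53 kN·m.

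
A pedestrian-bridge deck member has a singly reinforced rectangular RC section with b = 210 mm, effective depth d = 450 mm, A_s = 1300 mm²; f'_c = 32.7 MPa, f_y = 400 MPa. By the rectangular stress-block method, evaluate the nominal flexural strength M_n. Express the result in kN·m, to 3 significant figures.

T = A_s f_y = 1300 × 400 = 520000 N = 520 kN.
From C = T: a = T/(0.85 f'_c b) = 520000/(0.85 × 32.7 × 210) = 89.09 mm.
M_n = T(d − a/2) = 520 kN × (450 − 44.545) mm = 210.84 kN·m.

M_n ≈ 211 kN·m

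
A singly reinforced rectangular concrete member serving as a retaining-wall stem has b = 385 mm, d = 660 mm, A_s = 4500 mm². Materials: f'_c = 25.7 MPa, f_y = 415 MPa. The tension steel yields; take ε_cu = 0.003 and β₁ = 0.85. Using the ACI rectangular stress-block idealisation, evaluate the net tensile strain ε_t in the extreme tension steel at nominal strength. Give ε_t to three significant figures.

ε_t ≈ 0.00458

a = A_s f_y/(0.85 f'_c b) = 222.05 mm.
β₁ = 0.85, so c = a/β₁ = 222.05/0.85 = 261.24 mm.
From the linear strain diagram with ε_cu = 0.003: ε_t = 0.003 (d − c)/c = 0.003 × (660 − 261.24)/261.24 = 0.00458.
ε_t is between 0.004 and 0.005 — transition zone.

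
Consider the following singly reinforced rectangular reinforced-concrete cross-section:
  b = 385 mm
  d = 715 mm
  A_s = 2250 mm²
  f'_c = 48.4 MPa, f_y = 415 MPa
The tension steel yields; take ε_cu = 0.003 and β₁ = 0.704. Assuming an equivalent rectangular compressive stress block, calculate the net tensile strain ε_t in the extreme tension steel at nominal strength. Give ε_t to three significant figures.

ε_t ≈ 0.0226

a = A_s f_y/(0.85 f'_c b) = 58.95 mm.
β₁ = 0.704, so c = a/β₁ = 58.95/0.704 = 83.74 mm.
From the linear strain diagram with ε_cu = 0.003: ε_t = 0.003 (d − c)/c = 0.003 × (715 − 83.74)/83.74 = 0.0226.
Since ε_t ≥ 0.005, the section is tension-controlled.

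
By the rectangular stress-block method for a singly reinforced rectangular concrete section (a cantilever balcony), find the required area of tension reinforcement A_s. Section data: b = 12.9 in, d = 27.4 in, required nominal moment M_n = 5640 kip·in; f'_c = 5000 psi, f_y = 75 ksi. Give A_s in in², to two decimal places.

A_s ≈ 2.96 in²

From M_n = 0.85 f'_c a b (d − a/2):
a = d − √(d² − 2M_n/(0.85 f'_c b)) = 27.4 − √(27.4² − 2 × 5640/(0.85 × 5 × 12.9)) = 4.054 in.
A_s = 0.85 f'_c a b / f_y = 0.85 × 5 × 4.054 × 12.9 / 75 = 2.963 in².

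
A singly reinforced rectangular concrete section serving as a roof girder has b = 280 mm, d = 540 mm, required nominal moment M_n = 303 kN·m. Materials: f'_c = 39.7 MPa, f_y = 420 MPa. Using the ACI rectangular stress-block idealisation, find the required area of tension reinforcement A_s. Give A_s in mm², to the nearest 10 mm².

With M_n = 0.85 f'_c a b (d − a/2), solve the quadratic for a:
a = d − √(d² − 2M_n/(0.85 f'_c b)) = 540 − √(540² − 2 × 303×10⁶/(0.85 × 39.7 × 280)) = 63.07 mm.
A_s = 0.85 f'_c a b / f_y = 0.85 × 39.7 × 63.07 × 280 / 420 = 1418.9 mm².

A_s ≈ 1420 mm²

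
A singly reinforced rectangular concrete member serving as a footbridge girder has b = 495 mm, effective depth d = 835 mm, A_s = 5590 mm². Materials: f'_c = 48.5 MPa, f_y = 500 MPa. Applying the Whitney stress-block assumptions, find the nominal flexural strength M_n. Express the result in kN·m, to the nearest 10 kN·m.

M_n ≈ 2140 kN·m

T = A_s f_y = 5590 × 500 = 2795000 N = 2795 kN.
From C = T: a = T/(0.85 f'_c b) = 2795000/(0.85 × 48.5 × 495) = 136.97 mm.
M_n = T(d − a/2) = 2795 kN × (835 − 68.485) mm = 2142.41 kN·m.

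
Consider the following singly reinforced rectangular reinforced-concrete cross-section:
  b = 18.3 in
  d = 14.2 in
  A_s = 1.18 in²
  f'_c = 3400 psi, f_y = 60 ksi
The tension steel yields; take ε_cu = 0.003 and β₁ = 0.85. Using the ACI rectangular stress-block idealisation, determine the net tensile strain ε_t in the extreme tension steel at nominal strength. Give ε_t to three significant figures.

a = A_s f_y/(0.85 f'_c b) = 1.339 in.
β₁ = 0.85, so c = a/β₁ = 1.339/0.85 = 1.575 in.
From the linear strain diagram with ε_cu = 0.003: ε_t = 0.003 (d − c)/c = 0.003 × (14.2 − 1.575)/1.575 = 0.0240.
Since ε_t ≥ 0.005, the section is tension-controlled.

ε_t ≈ 0.0240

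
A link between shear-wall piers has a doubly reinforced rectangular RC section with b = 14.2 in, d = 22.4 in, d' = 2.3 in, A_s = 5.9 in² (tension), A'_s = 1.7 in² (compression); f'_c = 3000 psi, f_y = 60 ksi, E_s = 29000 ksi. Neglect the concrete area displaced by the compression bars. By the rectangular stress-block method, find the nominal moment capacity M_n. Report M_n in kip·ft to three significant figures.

M_n ≈ 568 kip·ft

Assume both steels yield.
a = (A_s − A'_s) f_y/(0.85 f'_c b) = (5.9 − 1.7) × 60/(0.85 × 3 × 14.2) = 6.959 in.
c = a/β₁ = 6.959/0.85 = 8.187 in; ε'_s = 0.003(c − d')/c = 0.0022 ≥ ε_y = 0.0021, so the compression steel yields.
M_n = (A_s − A'_s) f_y (d − a/2) + A'_s f_y (d − d') = 252 × (22.4 − 3.4795) + 102 × (22.4 − 2.3) = 4768.0 + 2050.2 = 6818.2 kip·in = 6818.2/12 = 568.18 kip·ft.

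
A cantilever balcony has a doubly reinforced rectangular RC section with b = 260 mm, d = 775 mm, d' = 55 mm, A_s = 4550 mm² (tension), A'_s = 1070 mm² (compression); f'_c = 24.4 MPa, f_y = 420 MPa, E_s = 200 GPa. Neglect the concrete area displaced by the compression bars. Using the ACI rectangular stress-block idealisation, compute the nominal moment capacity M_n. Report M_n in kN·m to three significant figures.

M_n ≈ 1260 kN·m

Assume both tension and compression steel yield.
Net tension couple steel: A_s − A'_s = 3480 mm².
a = (A_s − A'_s) f_y / (0.85 f'_c b) = 1461600/(0.85 × 24.4 × 260) = 271.05 mm.
c = a/β₁ = 271.05/0.85 = 318.88 mm; ε'_s = 0.003(c − d')/c = 0.0025 ≥ f_y/E_s = 0.0021, so compression steel does yield.
M_n = (A_s − A'_s) f_y (d − a/2) + A'_s f_y (d − d') = [1461600 × (775 − 135.525) + 449400 × (775 − 55)] × 10⁻⁶ = 934.66 + 323.57 = 1258.23 kN·m.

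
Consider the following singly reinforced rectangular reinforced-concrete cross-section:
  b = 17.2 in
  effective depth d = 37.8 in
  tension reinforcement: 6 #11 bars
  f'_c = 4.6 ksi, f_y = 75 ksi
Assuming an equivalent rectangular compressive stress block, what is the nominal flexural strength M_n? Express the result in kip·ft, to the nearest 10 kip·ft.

A_s = 6 × 1.56 = 9.36 in².
T = A_s f_y = 9.36 × 75 = 702 kips.
a = T/(0.85 f'_c b) = 702/(0.85 × 4.6 × 17.2) = 10.438 in.
M_n = T(d − a/2) = 702 × (37.8 − 5.219) = 22871.9 kip·in = 22871.9/12 = 1905.99 kip·ft.

M_n ≈ 1910 kip·ft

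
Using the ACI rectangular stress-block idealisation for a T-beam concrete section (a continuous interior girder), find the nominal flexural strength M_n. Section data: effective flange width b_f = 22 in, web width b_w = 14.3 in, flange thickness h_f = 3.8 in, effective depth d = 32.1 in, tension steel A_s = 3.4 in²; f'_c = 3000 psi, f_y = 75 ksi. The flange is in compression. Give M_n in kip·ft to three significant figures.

M_n ≈ 633 kip·ft

Tension: T = A_s f_y = 3.4 × 75 = 255 kips.
Try a within the flange: a = T/(0.85 f'_c b_f) = 255/(0.85 × 3 × 22) = 4.545 in.
a = 4.545 > h_f = 3.8 in: the block extends into the web. Split into flange-overhang and web parts.
C_f = 0.85 f'_c (b_f − b_w) h_f = 0.85 × 3 × (22 − 14.3) × 3.8 = 74.6 kips.
Remaining web compression depth: a_w = (T − C_f)/(0.85 f'_c b_w) = (255 − 74.6)/(0.85 × 3 × 14.3) = 4.947 in.
M_n = C_f(d − h_f/2) + (T − C_f)(d − a_w/2) = 74.6 × (32.1 − 1.9) + 180.4 × (32.1 − 2.4735) = 2252.9 + 5344.6 = 7597.5 kip·in.
M_n = 7597.5/12 = 633.13 kip·ft.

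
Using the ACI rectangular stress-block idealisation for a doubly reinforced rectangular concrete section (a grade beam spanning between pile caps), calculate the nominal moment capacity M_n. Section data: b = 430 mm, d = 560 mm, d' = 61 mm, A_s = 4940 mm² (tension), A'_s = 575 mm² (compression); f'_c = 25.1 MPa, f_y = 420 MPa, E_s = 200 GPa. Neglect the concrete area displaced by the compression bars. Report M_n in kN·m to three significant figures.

Assume both tension and compression steel yield.
Net tension couple steel: A_s − A'_s = 4365 mm².
a = (A_s − A'_s) f_y / (0.85 f'_c b) = 1833300/(0.85 × 25.1 × 430) = 199.84 mm.
c = a/β₁ = 199.84/0.85 = 235.11 mm; ε'_s = 0.003(c − d')/c = 0.0022 ≥ f_y/E_s = 0.0021, so compression steel does yield.
M_n = (A_s − A'_s) f_y (d − a/2) + A'_s f_y (d − d') = [1833300 × (560 − 99.92) + 241500 × (560 − 61)] × 10⁻⁶ = 843.46 + 120.51 = 963.97 kN·m.

M_n ≈ 964 kN·m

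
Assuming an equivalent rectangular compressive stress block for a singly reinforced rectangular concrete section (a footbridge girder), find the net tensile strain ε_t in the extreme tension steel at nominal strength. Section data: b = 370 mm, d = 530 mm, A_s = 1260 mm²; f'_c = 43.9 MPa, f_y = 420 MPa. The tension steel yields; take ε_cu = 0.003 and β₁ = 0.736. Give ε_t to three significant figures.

ε_t ≈ 0.0275

a = A_s f_y/(0.85 f'_c b) = 38.33 mm.
β₁ = 0.736, so c = a/β₁ = 38.33/0.736 = 52.08 mm.
From the linear strain diagram with ε_cu = 0.003: ε_t = 0.003 (d − c)/c = 0.003 × (530 − 52.08)/52.08 = 0.0275.
Since ε_t ≥ 0.005, the section is tension-controlled.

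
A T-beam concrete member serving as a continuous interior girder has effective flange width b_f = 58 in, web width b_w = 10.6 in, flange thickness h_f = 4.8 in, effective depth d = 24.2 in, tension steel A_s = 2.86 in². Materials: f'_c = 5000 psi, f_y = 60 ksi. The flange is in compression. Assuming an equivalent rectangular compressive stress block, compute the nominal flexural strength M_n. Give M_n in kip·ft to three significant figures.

M_n ≈ 341 kip·ft

Tension: T = A_s f_y = 2.86 × 60 = 171.6 kips.
Try a within the flange: a = T/(0.85 f'_c b_f) = 171.6/(0.85 × 5 × 58) = 0.696 in.
Since a = 0.696 ≤ h_f = 4.8 in, the stress block lies entirely in the flange; analyse as a rectangular beam of width b_f.
M_n = T(d − a/2) = 171.6 × (24.2 − 0.348) = 4093.0 kip·in.
M_n = 4093.0/12 = 341.08 kip·ft.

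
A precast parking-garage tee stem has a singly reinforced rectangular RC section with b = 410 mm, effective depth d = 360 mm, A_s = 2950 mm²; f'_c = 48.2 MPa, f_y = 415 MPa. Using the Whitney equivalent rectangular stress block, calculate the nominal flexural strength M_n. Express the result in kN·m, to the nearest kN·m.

M_n ≈ 396 kN·m

T = A_s f_y = 2950 × 415 = 1224250 N = 1224.25 kN.
From C = T: a = T/(0.85 f'_c b) = 1224250/(0.85 × 48.2 × 410) = 72.88 mm.
M_n = T(d − a/2) = 1224.25 kN × (360 − 36.44) mm = 396.12 kN·m.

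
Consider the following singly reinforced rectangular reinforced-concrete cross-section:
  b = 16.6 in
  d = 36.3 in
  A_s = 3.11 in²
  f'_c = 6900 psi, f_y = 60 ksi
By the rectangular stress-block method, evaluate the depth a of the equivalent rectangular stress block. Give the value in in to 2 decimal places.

T = A_s f_y = 3.11 × 60 = 186.6 kips.
a = T/(0.85 f'_c b) = 186.6/(0.85 × 6.9 × 16.6) = 1.92 in.

a ≈ 1.92 in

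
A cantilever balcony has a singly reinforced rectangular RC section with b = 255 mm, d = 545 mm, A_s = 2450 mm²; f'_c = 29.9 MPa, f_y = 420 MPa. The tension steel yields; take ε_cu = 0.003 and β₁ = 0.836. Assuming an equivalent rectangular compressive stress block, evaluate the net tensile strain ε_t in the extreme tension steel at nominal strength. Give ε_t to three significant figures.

ε_t ≈ 0.00561

a = A_s f_y/(0.85 f'_c b) = 158.78 mm.
β₁ = 0.836, so c = a/β₁ = 158.78/0.836 = 189.93 mm.
From the linear strain diagram with ε_cu = 0.003: ε_t = 0.003 (d − c)/c = 0.003 × (545 − 189.93)/189.93 = 0.00561.
Since ε_t ≥ 0.005, the section is tension-controlled.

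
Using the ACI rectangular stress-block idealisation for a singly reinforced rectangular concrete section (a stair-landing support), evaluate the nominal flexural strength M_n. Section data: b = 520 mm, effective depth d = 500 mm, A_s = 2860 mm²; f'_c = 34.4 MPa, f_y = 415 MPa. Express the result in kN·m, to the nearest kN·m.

T = A_s f_y = 2860 × 415 = 1186900 N = 1186.9 kN.
From C = T: a = T/(0.85 f'_c b) = 1186900/(0.85 × 34.4 × 520) = 78.06 mm.
M_n = T(d − a/2) = 1186.9 kN × (500 − 39.03) mm = 547.13 kN·m.

M_n ≈ 547 kN·m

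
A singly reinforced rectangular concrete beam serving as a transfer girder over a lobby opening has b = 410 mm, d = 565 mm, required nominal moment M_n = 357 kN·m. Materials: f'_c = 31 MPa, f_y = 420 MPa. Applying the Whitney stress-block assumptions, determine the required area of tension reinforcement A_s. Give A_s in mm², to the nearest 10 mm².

With M_n = 0.85 f'_c a b (d − a/2), solve the quadratic for a:
a = d − √(d² − 2M_n/(0.85 f'_c b)) = 565 − √(565² − 2 × 357×10⁶/(0.85 × 31 × 410)) = 61.87 mm.
A_s = 0.85 f'_c a b / f_y = 0.85 × 31 × 61.87 × 410 / 420 = 1591.5 mm².

A_s ≈ 1590 mm²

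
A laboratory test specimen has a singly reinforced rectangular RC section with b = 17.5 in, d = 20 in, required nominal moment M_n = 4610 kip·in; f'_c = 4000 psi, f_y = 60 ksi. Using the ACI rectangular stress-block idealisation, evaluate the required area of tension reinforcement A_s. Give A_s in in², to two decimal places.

From M_n = 0.85 f'_c a b (d − a/2):
a = d − √(d² − 2M_n/(0.85 f'_c b)) = 20 − √(20² − 2 × 4610/(0.85 × 4 × 17.5)) = 4.346 in.
A_s = 0.85 f'_c a b / f_y = 0.85 × 4 × 4.346 × 17.5 / 60 = 4.310 in².

A_s ≈ 4.31 in²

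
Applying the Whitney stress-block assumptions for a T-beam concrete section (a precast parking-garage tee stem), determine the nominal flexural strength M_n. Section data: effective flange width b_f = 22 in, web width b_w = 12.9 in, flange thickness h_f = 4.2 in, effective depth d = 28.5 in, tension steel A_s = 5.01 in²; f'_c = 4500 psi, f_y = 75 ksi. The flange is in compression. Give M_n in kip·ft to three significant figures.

Tension: T = A_s f_y = 5.01 × 75 = 375.75 kips.
Try a within the flange: a = T/(0.85 f'_c b_f) = 375.75/(0.85 × 4.5 × 22) = 4.465 in.
a = 4.465 > h_f = 4.2 in: the block extends into the web. Split into flange-overhang and web parts.
C_f = 0.85 f'_c (b_f − b_w) h_f = 0.85 × 4.5 × (22 − 12.9) × 4.2 = 146.2 kips.
Remaining web compression depth: a_w = (T − C_f)/(0.85 f'_c b_w) = (375.75 − 146.2)/(0.85 × 4.5 × 12.9) = 4.652 in.
M_n = C_f(d − h_f/2) + (T − C_f)(d − a_w/2) = 146.2 × (28.5 − 2.1) + 229.55 × (28.5 − 2.326) = 3859.7 + 6008.2 = 9867.9 kip·in.
M_n = 9867.9/12 = 822.33 kip·ft.

M_n ≈ 822 kip·ft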